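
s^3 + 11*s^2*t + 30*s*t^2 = s*(s + 5*t)*(s + 6*t)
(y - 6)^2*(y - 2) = y^3 - 14*y^2 + 60*y - 72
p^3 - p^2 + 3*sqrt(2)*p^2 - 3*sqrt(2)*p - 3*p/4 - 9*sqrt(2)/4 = (p - 3/2)*(p + 1/2)*(p + 3*sqrt(2))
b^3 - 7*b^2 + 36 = (b - 6)*(b - 3)*(b + 2)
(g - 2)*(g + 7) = g^2 + 5*g - 14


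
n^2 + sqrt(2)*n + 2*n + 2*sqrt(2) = (n + 2)*(n + sqrt(2))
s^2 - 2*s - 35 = (s - 7)*(s + 5)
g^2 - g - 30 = (g - 6)*(g + 5)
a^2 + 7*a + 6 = (a + 1)*(a + 6)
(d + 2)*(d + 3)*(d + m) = d^3 + d^2*m + 5*d^2 + 5*d*m + 6*d + 6*m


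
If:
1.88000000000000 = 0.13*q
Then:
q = 14.46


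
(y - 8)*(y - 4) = y^2 - 12*y + 32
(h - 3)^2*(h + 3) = h^3 - 3*h^2 - 9*h + 27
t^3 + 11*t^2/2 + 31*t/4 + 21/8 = (t + 1/2)*(t + 3/2)*(t + 7/2)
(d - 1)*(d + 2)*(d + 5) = d^3 + 6*d^2 + 3*d - 10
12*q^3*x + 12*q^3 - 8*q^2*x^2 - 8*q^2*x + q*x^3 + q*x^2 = (-6*q + x)*(-2*q + x)*(q*x + q)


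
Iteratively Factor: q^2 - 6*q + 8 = (q - 4)*(q - 2)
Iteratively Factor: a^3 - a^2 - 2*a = (a)*(a^2 - a - 2) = a*(a + 1)*(a - 2)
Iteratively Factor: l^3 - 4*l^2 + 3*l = (l - 1)*(l^2 - 3*l) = (l - 3)*(l - 1)*(l)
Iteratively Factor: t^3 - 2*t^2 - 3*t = (t + 1)*(t^2 - 3*t) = t*(t + 1)*(t - 3)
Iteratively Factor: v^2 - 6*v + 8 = (v - 4)*(v - 2)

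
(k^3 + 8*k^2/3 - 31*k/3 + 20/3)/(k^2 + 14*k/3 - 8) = (k^2 + 4*k - 5)/(k + 6)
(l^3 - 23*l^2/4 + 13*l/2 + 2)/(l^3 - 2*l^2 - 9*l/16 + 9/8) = 4*(4*l^2 - 15*l - 4)/(16*l^2 - 9)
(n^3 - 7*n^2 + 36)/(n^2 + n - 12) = (n^2 - 4*n - 12)/(n + 4)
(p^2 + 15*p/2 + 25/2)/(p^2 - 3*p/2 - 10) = (p + 5)/(p - 4)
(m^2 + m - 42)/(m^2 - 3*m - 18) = (m + 7)/(m + 3)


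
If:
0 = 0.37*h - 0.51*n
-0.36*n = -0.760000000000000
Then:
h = 2.91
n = 2.11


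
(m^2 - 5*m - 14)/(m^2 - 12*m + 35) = (m + 2)/(m - 5)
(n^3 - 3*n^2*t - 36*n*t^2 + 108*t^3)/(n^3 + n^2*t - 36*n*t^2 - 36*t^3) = (n - 3*t)/(n + t)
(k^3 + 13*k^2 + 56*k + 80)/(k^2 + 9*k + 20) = k + 4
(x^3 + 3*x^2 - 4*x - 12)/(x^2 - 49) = (x^3 + 3*x^2 - 4*x - 12)/(x^2 - 49)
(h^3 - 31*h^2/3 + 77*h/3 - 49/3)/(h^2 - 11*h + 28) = (3*h^2 - 10*h + 7)/(3*(h - 4))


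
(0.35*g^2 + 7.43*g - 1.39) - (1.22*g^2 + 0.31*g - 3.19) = -0.87*g^2 + 7.12*g + 1.8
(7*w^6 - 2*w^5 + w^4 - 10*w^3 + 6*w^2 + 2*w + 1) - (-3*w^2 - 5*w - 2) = 7*w^6 - 2*w^5 + w^4 - 10*w^3 + 9*w^2 + 7*w + 3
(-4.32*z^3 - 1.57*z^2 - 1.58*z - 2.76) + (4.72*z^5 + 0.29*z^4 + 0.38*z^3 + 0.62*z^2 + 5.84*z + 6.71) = 4.72*z^5 + 0.29*z^4 - 3.94*z^3 - 0.95*z^2 + 4.26*z + 3.95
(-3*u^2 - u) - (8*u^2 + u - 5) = -11*u^2 - 2*u + 5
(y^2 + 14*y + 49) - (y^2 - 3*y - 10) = 17*y + 59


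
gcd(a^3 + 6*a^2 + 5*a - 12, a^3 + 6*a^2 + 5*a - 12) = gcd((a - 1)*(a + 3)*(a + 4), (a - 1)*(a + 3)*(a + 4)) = a^3 + 6*a^2 + 5*a - 12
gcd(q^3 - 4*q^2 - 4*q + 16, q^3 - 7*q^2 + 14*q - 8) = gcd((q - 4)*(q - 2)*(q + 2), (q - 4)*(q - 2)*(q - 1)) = q^2 - 6*q + 8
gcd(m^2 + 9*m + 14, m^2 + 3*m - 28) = m + 7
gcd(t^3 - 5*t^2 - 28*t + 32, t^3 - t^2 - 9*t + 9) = t - 1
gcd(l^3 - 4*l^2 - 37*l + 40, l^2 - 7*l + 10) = 1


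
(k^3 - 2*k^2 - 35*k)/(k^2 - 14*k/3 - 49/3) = 3*k*(k + 5)/(3*k + 7)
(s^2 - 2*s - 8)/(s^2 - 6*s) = (s^2 - 2*s - 8)/(s*(s - 6))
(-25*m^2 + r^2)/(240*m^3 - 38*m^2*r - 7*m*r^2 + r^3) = (5*m + r)/(-48*m^2 - 2*m*r + r^2)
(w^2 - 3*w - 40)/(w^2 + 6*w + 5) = (w - 8)/(w + 1)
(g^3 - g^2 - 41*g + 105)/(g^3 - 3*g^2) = 1 + 2/g - 35/g^2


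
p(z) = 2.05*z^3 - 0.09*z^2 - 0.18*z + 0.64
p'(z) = 6.15*z^2 - 0.18*z - 0.18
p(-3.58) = -93.93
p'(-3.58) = 79.29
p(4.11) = 140.70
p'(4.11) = 102.97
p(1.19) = 3.75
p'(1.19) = 8.31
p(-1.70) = -9.39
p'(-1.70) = 17.90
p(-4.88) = -238.86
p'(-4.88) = 147.16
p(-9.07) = -1534.72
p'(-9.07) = 507.38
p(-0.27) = 0.64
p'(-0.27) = 0.32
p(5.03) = 258.35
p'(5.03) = 154.52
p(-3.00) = -54.98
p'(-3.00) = 55.71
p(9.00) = 1486.18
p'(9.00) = 496.35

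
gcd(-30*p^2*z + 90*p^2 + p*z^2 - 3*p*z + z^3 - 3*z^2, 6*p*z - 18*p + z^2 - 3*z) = 6*p*z - 18*p + z^2 - 3*z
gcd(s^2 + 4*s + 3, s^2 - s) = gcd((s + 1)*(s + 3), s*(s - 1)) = 1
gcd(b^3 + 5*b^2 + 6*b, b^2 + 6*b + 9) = b + 3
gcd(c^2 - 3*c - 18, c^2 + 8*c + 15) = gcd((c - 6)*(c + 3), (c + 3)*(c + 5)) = c + 3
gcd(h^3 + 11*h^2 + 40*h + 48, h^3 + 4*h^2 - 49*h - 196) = h + 4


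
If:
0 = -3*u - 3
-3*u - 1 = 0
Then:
No Solution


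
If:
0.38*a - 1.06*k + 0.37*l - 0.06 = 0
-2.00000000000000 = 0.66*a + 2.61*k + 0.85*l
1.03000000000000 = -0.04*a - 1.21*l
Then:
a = -0.23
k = -0.43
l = -0.84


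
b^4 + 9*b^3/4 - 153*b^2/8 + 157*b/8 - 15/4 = (b - 5/2)*(b - 1)*(b - 1/4)*(b + 6)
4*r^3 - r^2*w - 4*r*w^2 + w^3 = (-4*r + w)*(-r + w)*(r + w)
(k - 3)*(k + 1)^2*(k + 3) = k^4 + 2*k^3 - 8*k^2 - 18*k - 9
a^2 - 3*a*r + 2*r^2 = (a - 2*r)*(a - r)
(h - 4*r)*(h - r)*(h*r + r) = h^3*r - 5*h^2*r^2 + h^2*r + 4*h*r^3 - 5*h*r^2 + 4*r^3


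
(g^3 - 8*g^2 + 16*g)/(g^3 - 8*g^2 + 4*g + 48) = g*(g - 4)/(g^2 - 4*g - 12)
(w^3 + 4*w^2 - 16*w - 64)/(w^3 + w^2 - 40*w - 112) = (w - 4)/(w - 7)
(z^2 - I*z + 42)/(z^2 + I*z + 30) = (z - 7*I)/(z - 5*I)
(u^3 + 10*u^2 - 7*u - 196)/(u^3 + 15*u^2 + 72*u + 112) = (u^2 + 3*u - 28)/(u^2 + 8*u + 16)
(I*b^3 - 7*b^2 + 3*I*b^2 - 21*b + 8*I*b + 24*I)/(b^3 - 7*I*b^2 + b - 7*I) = (I*b^2 + b*(-8 + 3*I) - 24)/(b^2 - 6*I*b + 7)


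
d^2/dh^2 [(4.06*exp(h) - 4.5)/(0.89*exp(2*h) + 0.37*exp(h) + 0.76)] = (3.215926*exp(4*h) - 15.594758*exp(3*h) - 20.922654*exp(2*h) + 10.417478*exp(h) + 3.610456)*exp(h)/(0.704969*exp(6*h) + 0.879231*exp(5*h) + 2.171511*exp(4*h) + 1.552261*exp(3*h) + 1.854324*exp(2*h) + 0.641136*exp(h) + 0.438976)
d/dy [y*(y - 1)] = 2*y - 1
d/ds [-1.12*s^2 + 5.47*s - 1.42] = 5.47 - 2.24*s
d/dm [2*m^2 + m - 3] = 4*m + 1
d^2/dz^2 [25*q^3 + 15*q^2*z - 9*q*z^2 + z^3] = -18*q + 6*z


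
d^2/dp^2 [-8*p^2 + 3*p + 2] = -16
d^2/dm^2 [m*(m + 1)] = 2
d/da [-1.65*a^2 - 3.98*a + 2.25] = -3.3*a - 3.98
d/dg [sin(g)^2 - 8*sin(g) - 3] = 2*(sin(g) - 4)*cos(g)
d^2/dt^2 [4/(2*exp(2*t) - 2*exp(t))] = -(2*(exp(t) - 1)*(4*exp(t) - 1) - 4*(2*exp(t) - 1)^2)*exp(-t)/(exp(t) - 1)^3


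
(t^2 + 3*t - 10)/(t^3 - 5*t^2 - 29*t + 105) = (t - 2)/(t^2 - 10*t + 21)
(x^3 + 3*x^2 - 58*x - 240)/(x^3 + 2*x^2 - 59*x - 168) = (x^2 + 11*x + 30)/(x^2 + 10*x + 21)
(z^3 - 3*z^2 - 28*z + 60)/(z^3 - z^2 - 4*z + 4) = (z^2 - z - 30)/(z^2 + z - 2)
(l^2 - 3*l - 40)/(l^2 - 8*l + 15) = (l^2 - 3*l - 40)/(l^2 - 8*l + 15)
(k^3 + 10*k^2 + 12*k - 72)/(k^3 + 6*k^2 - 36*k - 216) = (k - 2)/(k - 6)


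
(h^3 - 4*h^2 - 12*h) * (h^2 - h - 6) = h^5 - 5*h^4 - 14*h^3 + 36*h^2 + 72*h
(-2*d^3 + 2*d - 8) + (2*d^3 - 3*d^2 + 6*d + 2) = -3*d^2 + 8*d - 6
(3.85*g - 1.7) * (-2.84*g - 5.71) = -10.934*g^2 - 17.1555*g + 9.707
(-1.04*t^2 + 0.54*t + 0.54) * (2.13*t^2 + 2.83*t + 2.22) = -2.2152*t^4 - 1.793*t^3 + 0.3696*t^2 + 2.727*t + 1.1988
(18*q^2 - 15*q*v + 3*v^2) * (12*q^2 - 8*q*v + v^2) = 216*q^4 - 324*q^3*v + 174*q^2*v^2 - 39*q*v^3 + 3*v^4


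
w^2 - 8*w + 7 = (w - 7)*(w - 1)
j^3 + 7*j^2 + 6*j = j*(j + 1)*(j + 6)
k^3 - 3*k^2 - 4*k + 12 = (k - 3)*(k - 2)*(k + 2)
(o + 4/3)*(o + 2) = o^2 + 10*o/3 + 8/3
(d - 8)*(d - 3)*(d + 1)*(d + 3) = d^4 - 7*d^3 - 17*d^2 + 63*d + 72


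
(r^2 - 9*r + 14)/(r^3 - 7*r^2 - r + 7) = (r - 2)/(r^2 - 1)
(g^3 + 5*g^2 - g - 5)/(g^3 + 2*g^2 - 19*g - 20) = (g - 1)/(g - 4)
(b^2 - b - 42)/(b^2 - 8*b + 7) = (b + 6)/(b - 1)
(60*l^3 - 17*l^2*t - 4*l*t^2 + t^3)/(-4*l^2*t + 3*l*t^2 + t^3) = (15*l^2 - 8*l*t + t^2)/(t*(-l + t))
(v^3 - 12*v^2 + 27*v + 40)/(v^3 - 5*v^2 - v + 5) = (v - 8)/(v - 1)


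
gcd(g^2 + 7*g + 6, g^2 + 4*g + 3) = g + 1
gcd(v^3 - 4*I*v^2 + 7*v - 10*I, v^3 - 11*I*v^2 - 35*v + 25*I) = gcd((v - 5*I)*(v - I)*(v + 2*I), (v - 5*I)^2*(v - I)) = v^2 - 6*I*v - 5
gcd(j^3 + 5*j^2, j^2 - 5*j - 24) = 1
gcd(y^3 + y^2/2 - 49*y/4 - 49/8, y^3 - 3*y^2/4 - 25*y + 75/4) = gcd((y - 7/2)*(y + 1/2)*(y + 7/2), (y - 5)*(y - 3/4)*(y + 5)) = 1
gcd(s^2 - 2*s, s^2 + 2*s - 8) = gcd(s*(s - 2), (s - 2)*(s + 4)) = s - 2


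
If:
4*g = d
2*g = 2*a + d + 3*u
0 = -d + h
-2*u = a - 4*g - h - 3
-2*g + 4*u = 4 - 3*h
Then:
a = -89/41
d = -40/41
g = -10/41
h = -40/41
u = 66/41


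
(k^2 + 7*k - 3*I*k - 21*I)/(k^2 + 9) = (k + 7)/(k + 3*I)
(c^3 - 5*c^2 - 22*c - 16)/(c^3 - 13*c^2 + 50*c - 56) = (c^3 - 5*c^2 - 22*c - 16)/(c^3 - 13*c^2 + 50*c - 56)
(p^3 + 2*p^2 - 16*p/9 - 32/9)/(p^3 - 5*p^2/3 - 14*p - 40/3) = (p - 4/3)/(p - 5)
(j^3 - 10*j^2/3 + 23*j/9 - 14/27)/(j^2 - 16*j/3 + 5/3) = (j^2 - 3*j + 14/9)/(j - 5)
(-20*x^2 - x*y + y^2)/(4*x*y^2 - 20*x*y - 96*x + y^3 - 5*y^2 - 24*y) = (-5*x + y)/(y^2 - 5*y - 24)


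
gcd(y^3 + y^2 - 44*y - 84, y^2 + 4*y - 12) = y + 6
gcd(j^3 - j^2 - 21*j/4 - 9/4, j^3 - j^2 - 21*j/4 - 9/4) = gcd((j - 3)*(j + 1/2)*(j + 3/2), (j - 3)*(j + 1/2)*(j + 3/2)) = j^3 - j^2 - 21*j/4 - 9/4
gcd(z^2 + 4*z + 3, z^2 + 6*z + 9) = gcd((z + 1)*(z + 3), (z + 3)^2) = z + 3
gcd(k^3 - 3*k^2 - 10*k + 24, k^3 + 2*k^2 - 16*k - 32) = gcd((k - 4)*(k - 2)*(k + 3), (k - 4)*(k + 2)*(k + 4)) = k - 4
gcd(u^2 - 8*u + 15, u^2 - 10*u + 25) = u - 5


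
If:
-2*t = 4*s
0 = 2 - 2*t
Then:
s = -1/2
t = 1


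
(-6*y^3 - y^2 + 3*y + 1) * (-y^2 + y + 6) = 6*y^5 - 5*y^4 - 40*y^3 - 4*y^2 + 19*y + 6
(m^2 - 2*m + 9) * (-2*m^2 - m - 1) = -2*m^4 + 3*m^3 - 17*m^2 - 7*m - 9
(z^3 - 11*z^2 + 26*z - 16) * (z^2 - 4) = z^5 - 11*z^4 + 22*z^3 + 28*z^2 - 104*z + 64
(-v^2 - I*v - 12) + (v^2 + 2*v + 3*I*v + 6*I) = 2*v + 2*I*v - 12 + 6*I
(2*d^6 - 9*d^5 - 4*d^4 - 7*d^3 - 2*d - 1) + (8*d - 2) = 2*d^6 - 9*d^5 - 4*d^4 - 7*d^3 + 6*d - 3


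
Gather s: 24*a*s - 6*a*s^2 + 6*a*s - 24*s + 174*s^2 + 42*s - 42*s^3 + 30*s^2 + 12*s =-42*s^3 + s^2*(204 - 6*a) + s*(30*a + 30)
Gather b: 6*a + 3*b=6*a + 3*b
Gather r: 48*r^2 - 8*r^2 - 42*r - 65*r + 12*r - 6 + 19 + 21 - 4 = 40*r^2 - 95*r + 30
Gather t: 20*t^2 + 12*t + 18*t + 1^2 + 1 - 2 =20*t^2 + 30*t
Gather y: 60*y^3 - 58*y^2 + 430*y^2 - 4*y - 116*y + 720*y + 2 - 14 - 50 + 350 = 60*y^3 + 372*y^2 + 600*y + 288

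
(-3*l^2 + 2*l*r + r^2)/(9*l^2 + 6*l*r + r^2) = (-l + r)/(3*l + r)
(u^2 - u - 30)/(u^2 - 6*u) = (u + 5)/u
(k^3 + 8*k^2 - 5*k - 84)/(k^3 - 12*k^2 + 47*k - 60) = (k^2 + 11*k + 28)/(k^2 - 9*k + 20)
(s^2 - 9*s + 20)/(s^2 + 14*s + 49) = (s^2 - 9*s + 20)/(s^2 + 14*s + 49)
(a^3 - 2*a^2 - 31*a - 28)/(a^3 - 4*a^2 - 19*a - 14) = (a + 4)/(a + 2)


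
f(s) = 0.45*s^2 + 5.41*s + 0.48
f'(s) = 0.9*s + 5.41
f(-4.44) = -14.67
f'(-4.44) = 1.41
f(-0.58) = -2.51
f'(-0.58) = 4.89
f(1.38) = 8.80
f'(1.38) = 6.65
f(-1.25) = -5.58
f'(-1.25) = 4.28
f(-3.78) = -13.54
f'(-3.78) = 2.01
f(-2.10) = -8.90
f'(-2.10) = 3.52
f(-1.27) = -5.66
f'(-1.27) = 4.27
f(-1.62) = -7.10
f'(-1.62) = 3.95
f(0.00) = 0.48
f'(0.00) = 5.41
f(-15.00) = 20.58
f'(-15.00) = -8.09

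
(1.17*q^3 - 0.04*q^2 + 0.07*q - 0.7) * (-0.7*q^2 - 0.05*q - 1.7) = -0.819*q^5 - 0.0305*q^4 - 2.036*q^3 + 0.5545*q^2 - 0.084*q + 1.19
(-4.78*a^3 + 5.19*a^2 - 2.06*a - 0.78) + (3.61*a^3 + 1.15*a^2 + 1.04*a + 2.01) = -1.17*a^3 + 6.34*a^2 - 1.02*a + 1.23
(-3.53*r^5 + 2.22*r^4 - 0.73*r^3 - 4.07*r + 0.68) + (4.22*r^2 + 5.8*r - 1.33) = -3.53*r^5 + 2.22*r^4 - 0.73*r^3 + 4.22*r^2 + 1.73*r - 0.65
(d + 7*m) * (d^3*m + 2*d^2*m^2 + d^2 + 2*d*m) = d^4*m + 9*d^3*m^2 + d^3 + 14*d^2*m^3 + 9*d^2*m + 14*d*m^2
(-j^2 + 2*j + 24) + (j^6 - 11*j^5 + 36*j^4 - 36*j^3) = j^6 - 11*j^5 + 36*j^4 - 36*j^3 - j^2 + 2*j + 24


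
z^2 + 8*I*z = z*(z + 8*I)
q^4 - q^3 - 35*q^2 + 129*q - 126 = (q - 3)^2*(q - 2)*(q + 7)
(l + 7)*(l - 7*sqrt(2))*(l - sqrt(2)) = l^3 - 8*sqrt(2)*l^2 + 7*l^2 - 56*sqrt(2)*l + 14*l + 98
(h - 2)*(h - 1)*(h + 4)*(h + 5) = h^4 + 6*h^3 - 5*h^2 - 42*h + 40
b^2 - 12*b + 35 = (b - 7)*(b - 5)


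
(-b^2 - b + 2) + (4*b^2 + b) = 3*b^2 + 2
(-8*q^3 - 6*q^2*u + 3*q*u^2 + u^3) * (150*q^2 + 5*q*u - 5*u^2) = -1200*q^5 - 940*q^4*u + 460*q^3*u^2 + 195*q^2*u^3 - 10*q*u^4 - 5*u^5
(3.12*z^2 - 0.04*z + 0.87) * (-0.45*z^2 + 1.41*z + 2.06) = -1.404*z^4 + 4.4172*z^3 + 5.9793*z^2 + 1.1443*z + 1.7922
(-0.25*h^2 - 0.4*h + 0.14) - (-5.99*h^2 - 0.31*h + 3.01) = 5.74*h^2 - 0.09*h - 2.87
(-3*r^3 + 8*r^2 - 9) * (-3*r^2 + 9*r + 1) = 9*r^5 - 51*r^4 + 69*r^3 + 35*r^2 - 81*r - 9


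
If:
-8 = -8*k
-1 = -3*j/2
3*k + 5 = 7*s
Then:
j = 2/3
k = 1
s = 8/7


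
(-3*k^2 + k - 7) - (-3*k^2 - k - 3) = 2*k - 4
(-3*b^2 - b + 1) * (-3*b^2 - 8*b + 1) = 9*b^4 + 27*b^3 + 2*b^2 - 9*b + 1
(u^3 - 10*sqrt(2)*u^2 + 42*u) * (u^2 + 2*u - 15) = u^5 - 10*sqrt(2)*u^4 + 2*u^4 - 20*sqrt(2)*u^3 + 27*u^3 + 84*u^2 + 150*sqrt(2)*u^2 - 630*u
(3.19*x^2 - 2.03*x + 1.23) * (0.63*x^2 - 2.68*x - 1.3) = 2.0097*x^4 - 9.8281*x^3 + 2.0683*x^2 - 0.6574*x - 1.599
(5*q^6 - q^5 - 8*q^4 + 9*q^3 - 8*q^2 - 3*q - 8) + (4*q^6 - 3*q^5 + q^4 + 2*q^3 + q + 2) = 9*q^6 - 4*q^5 - 7*q^4 + 11*q^3 - 8*q^2 - 2*q - 6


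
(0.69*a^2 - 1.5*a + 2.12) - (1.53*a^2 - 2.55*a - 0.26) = -0.84*a^2 + 1.05*a + 2.38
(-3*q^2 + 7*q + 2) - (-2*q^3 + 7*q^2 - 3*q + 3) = 2*q^3 - 10*q^2 + 10*q - 1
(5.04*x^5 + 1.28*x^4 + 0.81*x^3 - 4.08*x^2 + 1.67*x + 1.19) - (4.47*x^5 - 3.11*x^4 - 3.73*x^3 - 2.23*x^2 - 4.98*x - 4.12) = 0.57*x^5 + 4.39*x^4 + 4.54*x^3 - 1.85*x^2 + 6.65*x + 5.31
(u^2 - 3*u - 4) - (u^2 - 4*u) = u - 4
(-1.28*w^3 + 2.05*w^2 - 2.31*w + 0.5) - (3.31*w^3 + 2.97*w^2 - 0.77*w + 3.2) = -4.59*w^3 - 0.92*w^2 - 1.54*w - 2.7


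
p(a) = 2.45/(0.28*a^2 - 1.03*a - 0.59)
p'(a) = 2.45*(1.03 - 0.56*a)/(0.28*a^2 - 1.03*a - 0.59)^2 = (2.5235 - 1.372*a)/(-0.28*a^2 + 1.03*a + 0.59)^2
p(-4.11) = 0.29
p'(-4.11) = 0.12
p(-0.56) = 32.84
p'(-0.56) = 591.38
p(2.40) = -1.69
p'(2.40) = -0.37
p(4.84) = 2.49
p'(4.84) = -4.25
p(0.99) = -1.83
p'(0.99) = 0.65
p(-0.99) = 3.48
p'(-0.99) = 7.83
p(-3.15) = 0.45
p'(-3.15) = 0.23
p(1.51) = -1.63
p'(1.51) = 0.20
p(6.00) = 0.74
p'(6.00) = -0.52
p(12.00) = 0.09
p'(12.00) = -0.02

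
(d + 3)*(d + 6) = d^2 + 9*d + 18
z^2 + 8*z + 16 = (z + 4)^2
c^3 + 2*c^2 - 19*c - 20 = (c - 4)*(c + 1)*(c + 5)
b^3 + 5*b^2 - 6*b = b*(b - 1)*(b + 6)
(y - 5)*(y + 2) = y^2 - 3*y - 10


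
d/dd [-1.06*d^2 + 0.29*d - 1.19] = 0.29 - 2.12*d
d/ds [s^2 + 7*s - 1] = 2*s + 7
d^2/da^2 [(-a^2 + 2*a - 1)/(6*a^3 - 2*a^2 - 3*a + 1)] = 4*(-18*a^6 + 108*a^5 - 171*a^4 + 94*a^3 - 18*a^2 + 6*a - 3)/(216*a^9 - 216*a^8 - 252*a^7 + 316*a^6 + 54*a^5 - 150*a^4 + 27*a^3 + 21*a^2 - 9*a + 1)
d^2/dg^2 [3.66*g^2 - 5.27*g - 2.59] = 7.32000000000000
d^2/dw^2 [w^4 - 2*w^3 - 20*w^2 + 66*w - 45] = 12*w^2 - 12*w - 40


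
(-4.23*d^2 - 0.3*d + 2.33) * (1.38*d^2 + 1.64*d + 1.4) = -5.8374*d^4 - 7.3512*d^3 - 3.1986*d^2 + 3.4012*d + 3.262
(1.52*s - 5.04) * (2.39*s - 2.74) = 3.6328*s^2 - 16.2104*s + 13.8096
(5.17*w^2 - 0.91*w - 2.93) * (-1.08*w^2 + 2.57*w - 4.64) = -5.5836*w^4 + 14.2697*w^3 - 23.1631*w^2 - 3.3077*w + 13.5952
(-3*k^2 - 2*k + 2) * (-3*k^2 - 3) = 9*k^4 + 6*k^3 + 3*k^2 + 6*k - 6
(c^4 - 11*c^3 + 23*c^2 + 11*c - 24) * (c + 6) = c^5 - 5*c^4 - 43*c^3 + 149*c^2 + 42*c - 144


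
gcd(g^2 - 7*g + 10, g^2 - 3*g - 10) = g - 5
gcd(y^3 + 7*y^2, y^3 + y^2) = y^2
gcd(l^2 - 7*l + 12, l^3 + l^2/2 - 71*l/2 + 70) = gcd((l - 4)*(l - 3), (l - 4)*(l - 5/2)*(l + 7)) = l - 4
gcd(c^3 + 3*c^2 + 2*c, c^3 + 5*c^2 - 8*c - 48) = 1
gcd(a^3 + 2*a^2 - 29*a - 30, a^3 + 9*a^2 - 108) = a + 6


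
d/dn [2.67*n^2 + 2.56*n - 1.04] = 5.34*n + 2.56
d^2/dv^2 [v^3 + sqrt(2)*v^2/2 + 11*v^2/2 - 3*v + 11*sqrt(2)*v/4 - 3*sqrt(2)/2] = 6*v + sqrt(2) + 11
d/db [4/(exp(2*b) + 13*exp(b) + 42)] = (-8*exp(b) - 52)*exp(b)/(exp(2*b) + 13*exp(b) + 42)^2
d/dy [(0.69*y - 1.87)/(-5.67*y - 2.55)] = (-70.094808*y - 31.52412)/(5.67*y + 2.55)^3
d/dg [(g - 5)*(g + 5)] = 2*g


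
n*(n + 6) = n^2 + 6*n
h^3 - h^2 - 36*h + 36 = (h - 6)*(h - 1)*(h + 6)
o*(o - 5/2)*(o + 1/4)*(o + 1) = o^4 - 5*o^3/4 - 23*o^2/8 - 5*o/8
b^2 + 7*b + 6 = (b + 1)*(b + 6)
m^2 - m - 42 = (m - 7)*(m + 6)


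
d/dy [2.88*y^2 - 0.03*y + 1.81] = 5.76*y - 0.03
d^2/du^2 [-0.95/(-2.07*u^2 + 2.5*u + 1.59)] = (8.14131*u^2 - 9.8325*u - 0.95*(4.14*u - 2.5)*(8.28*u - 5.0) - 6.25347)/(-2.07*u^2 + 2.5*u + 1.59)^3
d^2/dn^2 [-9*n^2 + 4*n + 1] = -18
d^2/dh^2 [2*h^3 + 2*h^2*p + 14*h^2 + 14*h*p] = 12*h + 4*p + 28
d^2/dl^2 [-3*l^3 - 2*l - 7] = -18*l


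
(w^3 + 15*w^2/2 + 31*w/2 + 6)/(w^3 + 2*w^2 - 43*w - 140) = (2*w^2 + 7*w + 3)/(2*(w^2 - 2*w - 35))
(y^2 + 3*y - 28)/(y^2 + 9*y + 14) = (y - 4)/(y + 2)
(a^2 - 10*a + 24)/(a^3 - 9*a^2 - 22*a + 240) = (a - 4)/(a^2 - 3*a - 40)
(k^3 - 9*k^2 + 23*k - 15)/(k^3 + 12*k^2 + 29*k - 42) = (k^2 - 8*k + 15)/(k^2 + 13*k + 42)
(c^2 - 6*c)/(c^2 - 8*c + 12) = c/(c - 2)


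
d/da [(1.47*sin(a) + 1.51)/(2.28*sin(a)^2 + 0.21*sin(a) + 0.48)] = (-3.3516*sin(a)^2 - 6.8856*sin(a) + 0.3885)*cos(a)/(5.1984*sin(a)^4 + 0.9576*sin(a)^3 + 2.2329*sin(a)^2 + 0.2016*sin(a) + 0.2304)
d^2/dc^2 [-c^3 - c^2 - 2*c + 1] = -6*c - 2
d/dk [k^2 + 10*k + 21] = 2*k + 10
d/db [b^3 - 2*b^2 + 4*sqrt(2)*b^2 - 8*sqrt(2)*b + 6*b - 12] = 3*b^2 - 4*b + 8*sqrt(2)*b - 8*sqrt(2) + 6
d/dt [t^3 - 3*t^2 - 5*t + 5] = 3*t^2 - 6*t - 5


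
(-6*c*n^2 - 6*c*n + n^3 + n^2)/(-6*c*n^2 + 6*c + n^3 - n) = n/(n - 1)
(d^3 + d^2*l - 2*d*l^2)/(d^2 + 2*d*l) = d - l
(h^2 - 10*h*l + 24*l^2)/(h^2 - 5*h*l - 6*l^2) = (h - 4*l)/(h + l)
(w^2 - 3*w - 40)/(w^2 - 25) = (w - 8)/(w - 5)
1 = 1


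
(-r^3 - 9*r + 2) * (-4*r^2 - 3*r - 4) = 4*r^5 + 3*r^4 + 40*r^3 + 19*r^2 + 30*r - 8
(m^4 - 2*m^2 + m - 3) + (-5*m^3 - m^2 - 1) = m^4 - 5*m^3 - 3*m^2 + m - 4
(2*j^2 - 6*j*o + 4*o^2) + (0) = 2*j^2 - 6*j*o + 4*o^2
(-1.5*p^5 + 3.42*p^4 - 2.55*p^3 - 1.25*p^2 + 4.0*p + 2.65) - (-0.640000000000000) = -1.5*p^5 + 3.42*p^4 - 2.55*p^3 - 1.25*p^2 + 4.0*p + 3.29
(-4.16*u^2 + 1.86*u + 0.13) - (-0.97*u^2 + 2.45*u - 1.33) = -3.19*u^2 - 0.59*u + 1.46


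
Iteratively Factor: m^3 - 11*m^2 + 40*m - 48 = (m - 4)*(m^2 - 7*m + 12) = (m - 4)^2*(m - 3)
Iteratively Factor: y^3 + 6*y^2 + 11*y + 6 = (y + 3)*(y^2 + 3*y + 2) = (y + 2)*(y + 3)*(y + 1)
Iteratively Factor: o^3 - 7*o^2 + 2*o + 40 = (o - 4)*(o^2 - 3*o - 10) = (o - 4)*(o + 2)*(o - 5)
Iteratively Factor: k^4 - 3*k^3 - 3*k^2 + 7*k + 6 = (k + 1)*(k^3 - 4*k^2 + k + 6) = (k + 1)^2*(k^2 - 5*k + 6) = (k - 3)*(k + 1)^2*(k - 2)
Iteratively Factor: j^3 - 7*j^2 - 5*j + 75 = (j - 5)*(j^2 - 2*j - 15) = (j - 5)^2*(j + 3)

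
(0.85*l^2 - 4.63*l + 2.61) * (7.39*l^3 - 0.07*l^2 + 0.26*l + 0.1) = 6.2815*l^5 - 34.2752*l^4 + 19.833*l^3 - 1.3015*l^2 + 0.2156*l + 0.261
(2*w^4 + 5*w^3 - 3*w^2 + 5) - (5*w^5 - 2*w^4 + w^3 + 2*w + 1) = -5*w^5 + 4*w^4 + 4*w^3 - 3*w^2 - 2*w + 4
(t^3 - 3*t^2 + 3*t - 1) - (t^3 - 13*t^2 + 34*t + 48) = 10*t^2 - 31*t - 49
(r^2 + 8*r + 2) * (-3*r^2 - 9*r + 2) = -3*r^4 - 33*r^3 - 76*r^2 - 2*r + 4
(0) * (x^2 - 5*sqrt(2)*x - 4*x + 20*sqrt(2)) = 0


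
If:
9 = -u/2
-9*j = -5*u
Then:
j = -10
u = -18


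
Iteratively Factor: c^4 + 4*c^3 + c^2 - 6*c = (c - 1)*(c^3 + 5*c^2 + 6*c) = c*(c - 1)*(c^2 + 5*c + 6) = c*(c - 1)*(c + 2)*(c + 3)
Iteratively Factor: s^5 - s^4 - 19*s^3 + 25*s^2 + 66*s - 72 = (s - 1)*(s^4 - 19*s^2 + 6*s + 72) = (s - 3)*(s - 1)*(s^3 + 3*s^2 - 10*s - 24) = (s - 3)*(s - 1)*(s + 4)*(s^2 - s - 6) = (s - 3)^2*(s - 1)*(s + 4)*(s + 2)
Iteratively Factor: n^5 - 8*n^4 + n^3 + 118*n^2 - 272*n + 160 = (n - 5)*(n^4 - 3*n^3 - 14*n^2 + 48*n - 32) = (n - 5)*(n - 1)*(n^3 - 2*n^2 - 16*n + 32) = (n - 5)*(n - 4)*(n - 1)*(n^2 + 2*n - 8) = (n - 5)*(n - 4)*(n - 2)*(n - 1)*(n + 4)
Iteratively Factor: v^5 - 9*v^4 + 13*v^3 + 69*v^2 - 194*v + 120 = (v - 4)*(v^4 - 5*v^3 - 7*v^2 + 41*v - 30) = (v - 4)*(v - 2)*(v^3 - 3*v^2 - 13*v + 15) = (v - 4)*(v - 2)*(v + 3)*(v^2 - 6*v + 5) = (v - 4)*(v - 2)*(v - 1)*(v + 3)*(v - 5)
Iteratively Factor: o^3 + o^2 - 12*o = (o + 4)*(o^2 - 3*o) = o*(o + 4)*(o - 3)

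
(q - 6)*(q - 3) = q^2 - 9*q + 18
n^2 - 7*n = n*(n - 7)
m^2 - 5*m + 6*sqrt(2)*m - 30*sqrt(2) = (m - 5)*(m + 6*sqrt(2))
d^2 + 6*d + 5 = (d + 1)*(d + 5)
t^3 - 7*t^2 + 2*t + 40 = (t - 5)*(t - 4)*(t + 2)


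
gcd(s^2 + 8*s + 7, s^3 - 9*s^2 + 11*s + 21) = s + 1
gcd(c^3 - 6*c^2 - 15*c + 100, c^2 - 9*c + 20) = c - 5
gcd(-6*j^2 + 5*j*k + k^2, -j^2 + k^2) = j - k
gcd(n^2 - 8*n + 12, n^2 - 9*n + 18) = n - 6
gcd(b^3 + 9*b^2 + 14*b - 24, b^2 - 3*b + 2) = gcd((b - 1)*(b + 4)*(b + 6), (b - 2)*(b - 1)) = b - 1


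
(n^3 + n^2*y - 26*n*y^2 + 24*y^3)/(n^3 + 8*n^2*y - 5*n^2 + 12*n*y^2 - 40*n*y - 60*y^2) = (n^2 - 5*n*y + 4*y^2)/(n^2 + 2*n*y - 5*n - 10*y)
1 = 1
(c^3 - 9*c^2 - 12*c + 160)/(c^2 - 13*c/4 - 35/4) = 4*(c^2 - 4*c - 32)/(4*c + 7)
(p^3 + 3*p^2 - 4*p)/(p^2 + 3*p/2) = 2*(p^2 + 3*p - 4)/(2*p + 3)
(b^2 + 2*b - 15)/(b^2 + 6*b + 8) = (b^2 + 2*b - 15)/(b^2 + 6*b + 8)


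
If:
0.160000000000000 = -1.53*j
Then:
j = -0.10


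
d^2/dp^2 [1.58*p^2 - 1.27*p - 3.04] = 3.16000000000000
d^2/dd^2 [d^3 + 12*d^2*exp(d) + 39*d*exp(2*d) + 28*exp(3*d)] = 12*d^2*exp(d) + 156*d*exp(2*d) + 48*d*exp(d) + 6*d + 252*exp(3*d) + 156*exp(2*d) + 24*exp(d)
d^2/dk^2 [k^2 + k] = 2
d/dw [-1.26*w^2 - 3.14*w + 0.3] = -2.52*w - 3.14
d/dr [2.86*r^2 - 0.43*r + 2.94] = 5.72*r - 0.43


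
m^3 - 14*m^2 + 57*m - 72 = (m - 8)*(m - 3)^2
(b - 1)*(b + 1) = b^2 - 1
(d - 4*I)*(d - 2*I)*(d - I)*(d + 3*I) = d^4 - 4*I*d^3 + 7*d^2 - 34*I*d - 24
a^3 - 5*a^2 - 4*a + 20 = (a - 5)*(a - 2)*(a + 2)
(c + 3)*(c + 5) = c^2 + 8*c + 15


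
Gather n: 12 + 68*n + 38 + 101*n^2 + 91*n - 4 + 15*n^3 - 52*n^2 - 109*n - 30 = 15*n^3 + 49*n^2 + 50*n + 16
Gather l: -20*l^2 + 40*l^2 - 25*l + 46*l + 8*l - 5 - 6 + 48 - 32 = 20*l^2 + 29*l + 5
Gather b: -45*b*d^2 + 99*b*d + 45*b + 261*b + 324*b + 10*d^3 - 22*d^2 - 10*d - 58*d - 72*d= b*(-45*d^2 + 99*d + 630) + 10*d^3 - 22*d^2 - 140*d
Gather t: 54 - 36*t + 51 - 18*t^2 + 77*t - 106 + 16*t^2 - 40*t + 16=-2*t^2 + t + 15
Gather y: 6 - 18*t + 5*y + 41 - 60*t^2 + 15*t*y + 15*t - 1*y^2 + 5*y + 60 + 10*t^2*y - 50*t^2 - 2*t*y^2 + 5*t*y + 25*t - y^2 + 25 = -110*t^2 + 22*t + y^2*(-2*t - 2) + y*(10*t^2 + 20*t + 10) + 132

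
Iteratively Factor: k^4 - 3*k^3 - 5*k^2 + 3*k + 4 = (k + 1)*(k^3 - 4*k^2 - k + 4) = (k + 1)^2*(k^2 - 5*k + 4) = (k - 1)*(k + 1)^2*(k - 4)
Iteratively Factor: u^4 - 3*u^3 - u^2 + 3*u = (u)*(u^3 - 3*u^2 - u + 3) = u*(u - 1)*(u^2 - 2*u - 3) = u*(u - 3)*(u - 1)*(u + 1)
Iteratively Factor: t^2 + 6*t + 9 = (t + 3)*(t + 3)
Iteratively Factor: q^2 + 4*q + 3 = (q + 1)*(q + 3)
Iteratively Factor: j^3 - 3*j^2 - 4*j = (j - 4)*(j^2 + j) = (j - 4)*(j + 1)*(j)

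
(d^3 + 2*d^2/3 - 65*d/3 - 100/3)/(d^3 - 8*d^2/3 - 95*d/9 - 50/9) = 3*(d + 4)/(3*d + 2)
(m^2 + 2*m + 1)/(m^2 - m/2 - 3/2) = 2*(m + 1)/(2*m - 3)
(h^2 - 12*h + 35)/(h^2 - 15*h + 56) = (h - 5)/(h - 8)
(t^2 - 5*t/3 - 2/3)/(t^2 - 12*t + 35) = (3*t^2 - 5*t - 2)/(3*(t^2 - 12*t + 35))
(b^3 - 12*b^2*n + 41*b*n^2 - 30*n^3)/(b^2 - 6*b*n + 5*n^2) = b - 6*n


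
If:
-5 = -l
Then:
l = 5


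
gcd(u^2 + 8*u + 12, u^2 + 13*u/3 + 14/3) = u + 2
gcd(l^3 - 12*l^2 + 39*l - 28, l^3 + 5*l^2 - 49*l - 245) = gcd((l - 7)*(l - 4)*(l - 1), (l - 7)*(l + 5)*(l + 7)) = l - 7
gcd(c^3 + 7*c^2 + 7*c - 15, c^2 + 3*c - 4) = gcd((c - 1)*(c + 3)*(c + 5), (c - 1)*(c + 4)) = c - 1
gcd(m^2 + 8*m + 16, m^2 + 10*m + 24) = m + 4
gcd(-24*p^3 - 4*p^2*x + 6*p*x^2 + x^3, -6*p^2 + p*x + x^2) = -2*p + x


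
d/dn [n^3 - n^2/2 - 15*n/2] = 3*n^2 - n - 15/2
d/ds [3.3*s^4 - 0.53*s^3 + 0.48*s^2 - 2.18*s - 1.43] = 13.2*s^3 - 1.59*s^2 + 0.96*s - 2.18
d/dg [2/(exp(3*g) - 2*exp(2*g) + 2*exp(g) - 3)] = (-6*exp(2*g) + 8*exp(g) - 4)*exp(g)/(exp(3*g) - 2*exp(2*g) + 2*exp(g) - 3)^2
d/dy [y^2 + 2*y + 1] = 2*y + 2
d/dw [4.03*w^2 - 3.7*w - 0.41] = 8.06*w - 3.7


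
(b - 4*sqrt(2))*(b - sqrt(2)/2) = b^2 - 9*sqrt(2)*b/2 + 4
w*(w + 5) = w^2 + 5*w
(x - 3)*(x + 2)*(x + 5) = x^3 + 4*x^2 - 11*x - 30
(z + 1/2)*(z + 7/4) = z^2 + 9*z/4 + 7/8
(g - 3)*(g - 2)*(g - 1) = g^3 - 6*g^2 + 11*g - 6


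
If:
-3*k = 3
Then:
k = -1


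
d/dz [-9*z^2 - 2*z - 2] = -18*z - 2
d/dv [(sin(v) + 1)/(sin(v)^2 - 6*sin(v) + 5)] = (-2*sin(v) + cos(v)^2 + 10)*cos(v)/(sin(v)^2 - 6*sin(v) + 5)^2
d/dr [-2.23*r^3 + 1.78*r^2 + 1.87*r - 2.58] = -6.69*r^2 + 3.56*r + 1.87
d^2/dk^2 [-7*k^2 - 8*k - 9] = -14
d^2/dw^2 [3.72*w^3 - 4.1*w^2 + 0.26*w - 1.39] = 22.32*w - 8.2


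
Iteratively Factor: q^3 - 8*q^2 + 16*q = (q - 4)*(q^2 - 4*q) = q*(q - 4)*(q - 4)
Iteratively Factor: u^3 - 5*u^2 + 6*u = (u - 3)*(u^2 - 2*u) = (u - 3)*(u - 2)*(u)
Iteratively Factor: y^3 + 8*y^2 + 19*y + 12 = (y + 1)*(y^2 + 7*y + 12) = (y + 1)*(y + 4)*(y + 3)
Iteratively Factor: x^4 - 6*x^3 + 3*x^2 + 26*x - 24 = (x - 3)*(x^3 - 3*x^2 - 6*x + 8) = (x - 3)*(x + 2)*(x^2 - 5*x + 4) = (x - 4)*(x - 3)*(x + 2)*(x - 1)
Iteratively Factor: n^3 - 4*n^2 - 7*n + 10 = (n + 2)*(n^2 - 6*n + 5) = (n - 5)*(n + 2)*(n - 1)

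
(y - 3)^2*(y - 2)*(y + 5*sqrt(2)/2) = y^4 - 8*y^3 + 5*sqrt(2)*y^3/2 - 20*sqrt(2)*y^2 + 21*y^2 - 18*y + 105*sqrt(2)*y/2 - 45*sqrt(2)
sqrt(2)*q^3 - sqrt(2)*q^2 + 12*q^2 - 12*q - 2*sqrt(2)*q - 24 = (q - 2)*(q + 6*sqrt(2))*(sqrt(2)*q + sqrt(2))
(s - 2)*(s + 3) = s^2 + s - 6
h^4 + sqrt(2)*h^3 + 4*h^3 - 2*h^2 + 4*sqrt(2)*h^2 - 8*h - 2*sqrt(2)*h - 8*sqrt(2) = (h + 4)*(h - sqrt(2))*(h + sqrt(2))^2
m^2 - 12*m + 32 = (m - 8)*(m - 4)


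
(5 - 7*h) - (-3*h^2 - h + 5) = 3*h^2 - 6*h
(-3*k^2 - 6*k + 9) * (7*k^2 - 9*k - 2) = -21*k^4 - 15*k^3 + 123*k^2 - 69*k - 18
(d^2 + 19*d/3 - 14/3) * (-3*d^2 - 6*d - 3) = -3*d^4 - 25*d^3 - 27*d^2 + 9*d + 14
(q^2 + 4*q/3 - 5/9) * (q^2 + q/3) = q^4 + 5*q^3/3 - q^2/9 - 5*q/27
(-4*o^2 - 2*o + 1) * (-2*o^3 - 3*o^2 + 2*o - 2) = 8*o^5 + 16*o^4 - 4*o^3 + o^2 + 6*o - 2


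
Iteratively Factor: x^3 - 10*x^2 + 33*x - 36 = (x - 3)*(x^2 - 7*x + 12) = (x - 3)^2*(x - 4)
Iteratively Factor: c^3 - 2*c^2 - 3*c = (c + 1)*(c^2 - 3*c) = c*(c + 1)*(c - 3)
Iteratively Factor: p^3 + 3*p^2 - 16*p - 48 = (p - 4)*(p^2 + 7*p + 12) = (p - 4)*(p + 3)*(p + 4)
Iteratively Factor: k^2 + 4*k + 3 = (k + 3)*(k + 1)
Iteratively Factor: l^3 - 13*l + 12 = (l + 4)*(l^2 - 4*l + 3) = (l - 3)*(l + 4)*(l - 1)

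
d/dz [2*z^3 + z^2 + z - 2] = 6*z^2 + 2*z + 1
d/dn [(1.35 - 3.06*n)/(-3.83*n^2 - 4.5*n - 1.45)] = (-11.7198*n^2 + 10.341*n + 10.512)/(14.6689*n^4 + 34.47*n^3 + 31.357*n^2 + 13.05*n + 2.1025)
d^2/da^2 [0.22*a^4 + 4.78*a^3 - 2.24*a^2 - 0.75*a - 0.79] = 2.64*a^2 + 28.68*a - 4.48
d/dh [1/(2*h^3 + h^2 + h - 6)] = (-6*h^2 - 2*h - 1)/(2*h^3 + h^2 + h - 6)^2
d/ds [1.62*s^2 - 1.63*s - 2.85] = 3.24*s - 1.63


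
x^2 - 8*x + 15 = (x - 5)*(x - 3)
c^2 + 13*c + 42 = (c + 6)*(c + 7)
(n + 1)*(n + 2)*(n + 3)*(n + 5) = n^4 + 11*n^3 + 41*n^2 + 61*n + 30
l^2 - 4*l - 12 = (l - 6)*(l + 2)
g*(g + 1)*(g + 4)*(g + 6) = g^4 + 11*g^3 + 34*g^2 + 24*g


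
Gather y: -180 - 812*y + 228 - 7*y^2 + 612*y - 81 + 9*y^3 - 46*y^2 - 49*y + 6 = 9*y^3 - 53*y^2 - 249*y - 27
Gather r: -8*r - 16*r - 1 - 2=-24*r - 3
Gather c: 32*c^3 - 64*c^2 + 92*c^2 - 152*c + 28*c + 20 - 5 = 32*c^3 + 28*c^2 - 124*c + 15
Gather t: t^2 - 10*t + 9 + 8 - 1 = t^2 - 10*t + 16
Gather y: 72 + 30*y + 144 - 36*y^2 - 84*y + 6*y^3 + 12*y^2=6*y^3 - 24*y^2 - 54*y + 216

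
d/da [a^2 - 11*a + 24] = 2*a - 11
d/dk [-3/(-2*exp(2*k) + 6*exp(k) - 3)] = (18 - 12*exp(k))*exp(k)/(2*exp(2*k) - 6*exp(k) + 3)^2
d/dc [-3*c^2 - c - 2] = -6*c - 1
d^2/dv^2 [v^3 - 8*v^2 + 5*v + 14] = 6*v - 16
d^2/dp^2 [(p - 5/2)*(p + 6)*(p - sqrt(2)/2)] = 6*p - sqrt(2) + 7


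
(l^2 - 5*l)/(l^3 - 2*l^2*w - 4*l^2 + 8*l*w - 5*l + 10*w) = l/(l^2 - 2*l*w + l - 2*w)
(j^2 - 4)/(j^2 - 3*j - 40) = (4 - j^2)/(-j^2 + 3*j + 40)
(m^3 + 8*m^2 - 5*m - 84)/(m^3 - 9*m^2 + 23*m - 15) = (m^2 + 11*m + 28)/(m^2 - 6*m + 5)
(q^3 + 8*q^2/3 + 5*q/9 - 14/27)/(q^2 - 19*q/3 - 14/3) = (q^2 + 2*q - 7/9)/(q - 7)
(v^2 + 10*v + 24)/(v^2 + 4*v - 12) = (v + 4)/(v - 2)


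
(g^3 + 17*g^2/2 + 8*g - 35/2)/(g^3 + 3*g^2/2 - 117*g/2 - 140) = (g - 1)/(g - 8)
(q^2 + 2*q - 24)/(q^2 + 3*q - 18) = (q - 4)/(q - 3)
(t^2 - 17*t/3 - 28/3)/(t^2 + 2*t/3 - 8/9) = 3*(t - 7)/(3*t - 2)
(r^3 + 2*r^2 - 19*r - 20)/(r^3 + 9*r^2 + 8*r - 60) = (r^2 - 3*r - 4)/(r^2 + 4*r - 12)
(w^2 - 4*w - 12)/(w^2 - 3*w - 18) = (w + 2)/(w + 3)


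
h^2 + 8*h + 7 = (h + 1)*(h + 7)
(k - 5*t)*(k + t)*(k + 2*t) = k^3 - 2*k^2*t - 13*k*t^2 - 10*t^3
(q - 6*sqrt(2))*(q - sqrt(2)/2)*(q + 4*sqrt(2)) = q^3 - 5*sqrt(2)*q^2/2 - 46*q + 24*sqrt(2)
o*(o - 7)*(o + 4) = o^3 - 3*o^2 - 28*o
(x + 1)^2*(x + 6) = x^3 + 8*x^2 + 13*x + 6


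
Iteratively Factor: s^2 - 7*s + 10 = (s - 5)*(s - 2)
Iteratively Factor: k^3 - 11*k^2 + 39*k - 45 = (k - 3)*(k^2 - 8*k + 15) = (k - 3)^2*(k - 5)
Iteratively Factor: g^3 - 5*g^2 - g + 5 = (g + 1)*(g^2 - 6*g + 5) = (g - 1)*(g + 1)*(g - 5)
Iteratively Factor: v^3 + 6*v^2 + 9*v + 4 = (v + 4)*(v^2 + 2*v + 1) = (v + 1)*(v + 4)*(v + 1)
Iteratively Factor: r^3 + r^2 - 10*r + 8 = (r - 1)*(r^2 + 2*r - 8) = (r - 2)*(r - 1)*(r + 4)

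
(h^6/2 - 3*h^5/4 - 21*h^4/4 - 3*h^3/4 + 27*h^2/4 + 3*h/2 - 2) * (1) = h^6/2 - 3*h^5/4 - 21*h^4/4 - 3*h^3/4 + 27*h^2/4 + 3*h/2 - 2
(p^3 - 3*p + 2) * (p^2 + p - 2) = p^5 + p^4 - 5*p^3 - p^2 + 8*p - 4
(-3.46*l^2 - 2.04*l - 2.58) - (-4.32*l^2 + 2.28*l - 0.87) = 0.86*l^2 - 4.32*l - 1.71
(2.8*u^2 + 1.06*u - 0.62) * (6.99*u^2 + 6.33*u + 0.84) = 19.572*u^4 + 25.1334*u^3 + 4.728*u^2 - 3.0342*u - 0.5208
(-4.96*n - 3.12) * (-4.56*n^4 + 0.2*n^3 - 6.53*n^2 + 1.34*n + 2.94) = 22.6176*n^5 + 13.2352*n^4 + 31.7648*n^3 + 13.7272*n^2 - 18.7632*n - 9.1728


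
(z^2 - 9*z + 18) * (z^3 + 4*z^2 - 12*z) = z^5 - 5*z^4 - 30*z^3 + 180*z^2 - 216*z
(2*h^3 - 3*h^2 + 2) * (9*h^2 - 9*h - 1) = 18*h^5 - 45*h^4 + 25*h^3 + 21*h^2 - 18*h - 2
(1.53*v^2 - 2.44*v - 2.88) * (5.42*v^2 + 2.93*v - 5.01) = 8.2926*v^4 - 8.7419*v^3 - 30.4241*v^2 + 3.786*v + 14.4288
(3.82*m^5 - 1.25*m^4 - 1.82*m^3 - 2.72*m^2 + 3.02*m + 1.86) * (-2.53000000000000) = -9.6646*m^5 + 3.1625*m^4 + 4.6046*m^3 + 6.8816*m^2 - 7.6406*m - 4.7058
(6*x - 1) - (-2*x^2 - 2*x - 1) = 2*x^2 + 8*x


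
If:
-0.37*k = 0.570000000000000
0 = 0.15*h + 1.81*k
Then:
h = 18.59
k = -1.54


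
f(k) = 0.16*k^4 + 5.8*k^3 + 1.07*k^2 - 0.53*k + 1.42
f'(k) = 0.64*k^3 + 17.4*k^2 + 2.14*k - 0.53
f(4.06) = 448.53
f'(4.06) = 337.80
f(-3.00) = -131.00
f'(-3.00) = 132.37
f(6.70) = 2112.74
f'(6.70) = 987.38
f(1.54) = 25.22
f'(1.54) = 46.37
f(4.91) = 804.16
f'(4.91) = 505.22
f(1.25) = 14.15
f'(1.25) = 30.58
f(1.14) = 11.07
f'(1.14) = 25.47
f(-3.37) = -185.99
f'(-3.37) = 165.37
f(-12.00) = -6542.78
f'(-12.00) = 1373.47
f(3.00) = 179.02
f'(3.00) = 179.77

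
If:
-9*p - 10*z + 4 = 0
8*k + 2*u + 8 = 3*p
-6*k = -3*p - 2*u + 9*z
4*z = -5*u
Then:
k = -357/379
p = -128/1137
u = -152/379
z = 190/379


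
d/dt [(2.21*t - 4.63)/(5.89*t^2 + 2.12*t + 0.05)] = (-13.0169*t^2 + 54.5414*t + 9.9261)/(34.6921*t^4 + 24.9736*t^3 + 5.0834*t^2 + 0.212*t + 0.0025)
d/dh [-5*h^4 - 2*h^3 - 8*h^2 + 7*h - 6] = -20*h^3 - 6*h^2 - 16*h + 7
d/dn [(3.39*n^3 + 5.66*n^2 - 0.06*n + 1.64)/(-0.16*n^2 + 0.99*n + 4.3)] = (-0.5424*n^4 + 6.7122*n^3 + 49.3248*n^2 + 49.2008*n - 1.8816)/(0.0256*n^4 - 0.3168*n^3 - 0.3959*n^2 + 8.514*n + 18.49)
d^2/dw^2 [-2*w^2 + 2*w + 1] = -4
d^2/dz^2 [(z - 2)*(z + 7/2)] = 2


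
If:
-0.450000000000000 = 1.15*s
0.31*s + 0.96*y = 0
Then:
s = -0.39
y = 0.13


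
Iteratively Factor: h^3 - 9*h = (h + 3)*(h^2 - 3*h) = (h - 3)*(h + 3)*(h)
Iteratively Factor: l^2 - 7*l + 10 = (l - 5)*(l - 2)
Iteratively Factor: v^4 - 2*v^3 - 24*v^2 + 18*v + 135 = (v - 3)*(v^3 + v^2 - 21*v - 45) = (v - 5)*(v - 3)*(v^2 + 6*v + 9) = (v - 5)*(v - 3)*(v + 3)*(v + 3)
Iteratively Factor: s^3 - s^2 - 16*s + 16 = (s + 4)*(s^2 - 5*s + 4) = (s - 1)*(s + 4)*(s - 4)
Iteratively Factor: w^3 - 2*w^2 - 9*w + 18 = (w + 3)*(w^2 - 5*w + 6) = (w - 2)*(w + 3)*(w - 3)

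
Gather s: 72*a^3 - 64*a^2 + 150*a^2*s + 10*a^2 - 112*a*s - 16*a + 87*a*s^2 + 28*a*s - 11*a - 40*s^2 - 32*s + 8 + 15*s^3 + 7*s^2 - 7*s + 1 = 72*a^3 - 54*a^2 - 27*a + 15*s^3 + s^2*(87*a - 33) + s*(150*a^2 - 84*a - 39) + 9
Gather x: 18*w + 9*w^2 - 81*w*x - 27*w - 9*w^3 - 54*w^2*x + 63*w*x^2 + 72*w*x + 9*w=-9*w^3 + 9*w^2 + 63*w*x^2 + x*(-54*w^2 - 9*w)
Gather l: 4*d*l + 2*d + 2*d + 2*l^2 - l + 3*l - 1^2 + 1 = 4*d + 2*l^2 + l*(4*d + 2)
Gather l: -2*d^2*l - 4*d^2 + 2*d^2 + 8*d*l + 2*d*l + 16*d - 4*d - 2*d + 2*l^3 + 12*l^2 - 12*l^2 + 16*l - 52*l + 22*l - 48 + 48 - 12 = -2*d^2 + 10*d + 2*l^3 + l*(-2*d^2 + 10*d - 14) - 12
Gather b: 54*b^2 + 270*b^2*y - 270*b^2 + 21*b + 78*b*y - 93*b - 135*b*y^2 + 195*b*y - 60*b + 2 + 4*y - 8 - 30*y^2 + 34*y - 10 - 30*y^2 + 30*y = b^2*(270*y - 216) + b*(-135*y^2 + 273*y - 132) - 60*y^2 + 68*y - 16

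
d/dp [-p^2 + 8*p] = 8 - 2*p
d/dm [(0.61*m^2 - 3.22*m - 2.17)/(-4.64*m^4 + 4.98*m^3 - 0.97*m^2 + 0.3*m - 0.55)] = (5.6608*m^5 - 47.8602*m^4 - 8.20399999999999*m^3 + 29.4794*m^2 - 4.8808*m + 2.422)/(21.5296*m^8 - 46.2144*m^7 + 33.802*m^6 - 12.4452*m^5 + 9.0329*m^4 - 6.06*m^3 + 1.157*m^2 - 0.33*m + 0.3025)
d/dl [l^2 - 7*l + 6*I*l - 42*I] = 2*l - 7 + 6*I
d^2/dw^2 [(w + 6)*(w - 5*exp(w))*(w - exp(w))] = -6*w^2*exp(w) + 20*w*exp(2*w) - 60*w*exp(w) + 6*w + 140*exp(2*w) - 84*exp(w) + 12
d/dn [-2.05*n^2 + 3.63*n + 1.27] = 3.63 - 4.1*n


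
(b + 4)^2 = b^2 + 8*b + 16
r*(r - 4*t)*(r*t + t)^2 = r^4*t^2 - 4*r^3*t^3 + 2*r^3*t^2 - 8*r^2*t^3 + r^2*t^2 - 4*r*t^3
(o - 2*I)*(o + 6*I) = o^2 + 4*I*o + 12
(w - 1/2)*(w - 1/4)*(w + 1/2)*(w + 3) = w^4 + 11*w^3/4 - w^2 - 11*w/16 + 3/16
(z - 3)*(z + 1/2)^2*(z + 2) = z^4 - 27*z^2/4 - 25*z/4 - 3/2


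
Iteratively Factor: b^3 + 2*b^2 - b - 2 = (b + 2)*(b^2 - 1) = (b - 1)*(b + 2)*(b + 1)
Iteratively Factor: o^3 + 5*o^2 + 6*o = (o + 2)*(o^2 + 3*o) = o*(o + 2)*(o + 3)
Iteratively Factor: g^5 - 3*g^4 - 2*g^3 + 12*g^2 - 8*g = (g)*(g^4 - 3*g^3 - 2*g^2 + 12*g - 8) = g*(g + 2)*(g^3 - 5*g^2 + 8*g - 4) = g*(g - 1)*(g + 2)*(g^2 - 4*g + 4) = g*(g - 2)*(g - 1)*(g + 2)*(g - 2)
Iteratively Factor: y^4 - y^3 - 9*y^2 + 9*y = (y + 3)*(y^3 - 4*y^2 + 3*y) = (y - 1)*(y + 3)*(y^2 - 3*y) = y*(y - 1)*(y + 3)*(y - 3)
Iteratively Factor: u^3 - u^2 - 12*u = (u - 4)*(u^2 + 3*u) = (u - 4)*(u + 3)*(u)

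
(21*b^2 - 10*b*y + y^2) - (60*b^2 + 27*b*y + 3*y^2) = -39*b^2 - 37*b*y - 2*y^2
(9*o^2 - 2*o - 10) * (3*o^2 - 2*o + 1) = 27*o^4 - 24*o^3 - 17*o^2 + 18*o - 10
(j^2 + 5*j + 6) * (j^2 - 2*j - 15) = j^4 + 3*j^3 - 19*j^2 - 87*j - 90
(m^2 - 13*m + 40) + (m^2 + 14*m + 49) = 2*m^2 + m + 89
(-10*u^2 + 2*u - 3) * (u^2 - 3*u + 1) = -10*u^4 + 32*u^3 - 19*u^2 + 11*u - 3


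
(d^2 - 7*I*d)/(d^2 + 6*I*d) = (d - 7*I)/(d + 6*I)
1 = 1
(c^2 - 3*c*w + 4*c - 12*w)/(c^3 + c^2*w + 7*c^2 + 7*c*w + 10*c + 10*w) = (c^2 - 3*c*w + 4*c - 12*w)/(c^3 + c^2*w + 7*c^2 + 7*c*w + 10*c + 10*w)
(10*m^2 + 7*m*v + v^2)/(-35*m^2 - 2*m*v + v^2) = (2*m + v)/(-7*m + v)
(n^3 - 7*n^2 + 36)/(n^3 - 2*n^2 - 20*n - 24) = (n - 3)/(n + 2)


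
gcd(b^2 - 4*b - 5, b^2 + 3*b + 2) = b + 1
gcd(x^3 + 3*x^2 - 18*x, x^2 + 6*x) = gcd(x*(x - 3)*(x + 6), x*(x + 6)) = x^2 + 6*x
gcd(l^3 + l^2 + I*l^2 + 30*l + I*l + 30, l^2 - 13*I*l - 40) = l - 5*I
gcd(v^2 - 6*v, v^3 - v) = v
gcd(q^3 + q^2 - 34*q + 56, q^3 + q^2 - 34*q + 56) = q^3 + q^2 - 34*q + 56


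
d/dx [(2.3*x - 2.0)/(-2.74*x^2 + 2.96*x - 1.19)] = (6.302*x^2 - 10.96*x + 3.183)/(7.5076*x^4 - 16.2208*x^3 + 15.2828*x^2 - 7.0448*x + 1.4161)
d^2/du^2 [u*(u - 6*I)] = 2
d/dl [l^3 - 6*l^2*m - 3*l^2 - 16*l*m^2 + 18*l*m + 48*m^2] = 3*l^2 - 12*l*m - 6*l - 16*m^2 + 18*m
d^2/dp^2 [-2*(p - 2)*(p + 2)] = -4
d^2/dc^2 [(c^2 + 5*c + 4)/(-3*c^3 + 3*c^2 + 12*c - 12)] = 2*(-c^6 - 15*c^5 - 21*c^4 + 39*c^3 + 144*c^2 - 60*c - 176)/(3*(c^9 - 3*c^8 - 9*c^7 + 35*c^6 + 12*c^5 - 132*c^4 + 80*c^3 + 144*c^2 - 192*c + 64))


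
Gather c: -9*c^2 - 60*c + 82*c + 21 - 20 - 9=-9*c^2 + 22*c - 8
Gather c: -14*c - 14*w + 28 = -14*c - 14*w + 28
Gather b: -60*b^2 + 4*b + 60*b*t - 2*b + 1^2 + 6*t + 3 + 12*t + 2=-60*b^2 + b*(60*t + 2) + 18*t + 6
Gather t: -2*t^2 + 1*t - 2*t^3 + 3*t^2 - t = -2*t^3 + t^2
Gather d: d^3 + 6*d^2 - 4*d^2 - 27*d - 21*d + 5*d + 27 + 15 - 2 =d^3 + 2*d^2 - 43*d + 40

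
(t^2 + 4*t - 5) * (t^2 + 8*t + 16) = t^4 + 12*t^3 + 43*t^2 + 24*t - 80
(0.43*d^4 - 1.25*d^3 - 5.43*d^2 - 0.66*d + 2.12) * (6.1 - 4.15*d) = -1.7845*d^5 + 7.8105*d^4 + 14.9095*d^3 - 30.384*d^2 - 12.824*d + 12.932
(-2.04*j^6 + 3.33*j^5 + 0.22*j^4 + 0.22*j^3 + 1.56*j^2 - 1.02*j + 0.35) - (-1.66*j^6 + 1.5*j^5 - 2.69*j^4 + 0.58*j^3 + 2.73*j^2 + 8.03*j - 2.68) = -0.38*j^6 + 1.83*j^5 + 2.91*j^4 - 0.36*j^3 - 1.17*j^2 - 9.05*j + 3.03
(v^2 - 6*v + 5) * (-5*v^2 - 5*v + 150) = -5*v^4 + 25*v^3 + 155*v^2 - 925*v + 750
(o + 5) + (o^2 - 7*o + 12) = o^2 - 6*o + 17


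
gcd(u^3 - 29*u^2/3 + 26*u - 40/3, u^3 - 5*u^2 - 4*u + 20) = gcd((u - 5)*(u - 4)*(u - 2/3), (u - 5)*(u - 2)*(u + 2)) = u - 5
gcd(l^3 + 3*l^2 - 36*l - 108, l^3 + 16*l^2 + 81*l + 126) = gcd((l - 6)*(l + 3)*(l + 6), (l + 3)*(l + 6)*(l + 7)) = l^2 + 9*l + 18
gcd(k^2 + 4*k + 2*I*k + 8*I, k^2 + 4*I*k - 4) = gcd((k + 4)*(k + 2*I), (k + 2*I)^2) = k + 2*I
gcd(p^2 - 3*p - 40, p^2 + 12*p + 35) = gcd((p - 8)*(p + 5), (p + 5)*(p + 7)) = p + 5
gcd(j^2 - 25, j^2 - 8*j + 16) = 1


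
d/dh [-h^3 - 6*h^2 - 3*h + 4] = -3*h^2 - 12*h - 3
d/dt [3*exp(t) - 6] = 3*exp(t)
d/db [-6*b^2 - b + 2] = -12*b - 1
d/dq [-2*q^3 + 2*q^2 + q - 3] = -6*q^2 + 4*q + 1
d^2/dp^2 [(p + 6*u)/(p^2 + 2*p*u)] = 2*(-p*(p + 2*u)*(3*p + 8*u) + 4*(p + u)^2*(p + 6*u))/(p^3*(p + 2*u)^3)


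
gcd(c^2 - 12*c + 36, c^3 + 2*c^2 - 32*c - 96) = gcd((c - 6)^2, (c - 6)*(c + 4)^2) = c - 6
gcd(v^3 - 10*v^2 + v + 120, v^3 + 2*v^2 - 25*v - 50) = v - 5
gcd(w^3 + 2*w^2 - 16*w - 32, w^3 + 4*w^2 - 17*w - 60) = w - 4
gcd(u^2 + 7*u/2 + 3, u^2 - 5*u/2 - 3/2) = 1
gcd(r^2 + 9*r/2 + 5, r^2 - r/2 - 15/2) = r + 5/2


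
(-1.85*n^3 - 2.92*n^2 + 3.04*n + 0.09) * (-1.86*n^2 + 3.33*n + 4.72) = 3.441*n^5 - 0.7293*n^4 - 24.11*n^3 - 3.8266*n^2 + 14.6485*n + 0.4248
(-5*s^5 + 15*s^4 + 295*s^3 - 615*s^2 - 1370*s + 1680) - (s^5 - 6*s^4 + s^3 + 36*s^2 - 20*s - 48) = -6*s^5 + 21*s^4 + 294*s^3 - 651*s^2 - 1350*s + 1728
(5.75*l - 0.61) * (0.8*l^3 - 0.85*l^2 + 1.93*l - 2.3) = 4.6*l^4 - 5.3755*l^3 + 11.616*l^2 - 14.4023*l + 1.403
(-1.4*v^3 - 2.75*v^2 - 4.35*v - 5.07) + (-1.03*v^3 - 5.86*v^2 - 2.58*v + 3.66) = -2.43*v^3 - 8.61*v^2 - 6.93*v - 1.41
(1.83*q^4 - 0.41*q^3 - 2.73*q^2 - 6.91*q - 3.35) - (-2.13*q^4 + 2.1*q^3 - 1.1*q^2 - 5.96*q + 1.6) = 3.96*q^4 - 2.51*q^3 - 1.63*q^2 - 0.95*q - 4.95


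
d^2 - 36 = (d - 6)*(d + 6)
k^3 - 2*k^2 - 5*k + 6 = (k - 3)*(k - 1)*(k + 2)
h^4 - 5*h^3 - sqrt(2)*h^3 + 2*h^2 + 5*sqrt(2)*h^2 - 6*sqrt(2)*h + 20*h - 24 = (h - 3)*(h - 2)*(h - 2*sqrt(2))*(h + sqrt(2))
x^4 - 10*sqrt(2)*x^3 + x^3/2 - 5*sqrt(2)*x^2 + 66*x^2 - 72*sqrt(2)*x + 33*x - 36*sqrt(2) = (x + 1/2)*(x - 4*sqrt(2))*(x - 3*sqrt(2))^2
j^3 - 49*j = j*(j - 7)*(j + 7)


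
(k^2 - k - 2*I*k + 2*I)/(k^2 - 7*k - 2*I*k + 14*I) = (k - 1)/(k - 7)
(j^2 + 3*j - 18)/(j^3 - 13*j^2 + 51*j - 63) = (j + 6)/(j^2 - 10*j + 21)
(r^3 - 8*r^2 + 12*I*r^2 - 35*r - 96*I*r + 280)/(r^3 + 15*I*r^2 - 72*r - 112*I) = (r^2 + r*(-8 + 5*I) - 40*I)/(r^2 + 8*I*r - 16)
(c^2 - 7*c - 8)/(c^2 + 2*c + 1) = (c - 8)/(c + 1)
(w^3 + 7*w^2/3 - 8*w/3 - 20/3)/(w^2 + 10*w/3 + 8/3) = (3*w^2 + w - 10)/(3*w + 4)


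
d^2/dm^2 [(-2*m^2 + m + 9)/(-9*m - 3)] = -152/(81*m^3 + 81*m^2 + 27*m + 3)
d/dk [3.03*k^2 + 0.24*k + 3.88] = 6.06*k + 0.24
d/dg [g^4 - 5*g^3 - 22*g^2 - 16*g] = 4*g^3 - 15*g^2 - 44*g - 16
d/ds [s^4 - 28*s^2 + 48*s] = 4*s^3 - 56*s + 48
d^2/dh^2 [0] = 0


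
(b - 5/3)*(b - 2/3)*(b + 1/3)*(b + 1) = b^4 - b^3 - 5*b^2/3 + 19*b/27 + 10/27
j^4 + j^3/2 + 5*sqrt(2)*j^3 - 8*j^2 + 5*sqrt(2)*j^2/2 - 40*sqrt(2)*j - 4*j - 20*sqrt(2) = (j + 1/2)*(j - 2*sqrt(2))*(j + 2*sqrt(2))*(j + 5*sqrt(2))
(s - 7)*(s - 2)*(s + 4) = s^3 - 5*s^2 - 22*s + 56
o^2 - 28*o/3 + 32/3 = (o - 8)*(o - 4/3)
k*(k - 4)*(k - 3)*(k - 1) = k^4 - 8*k^3 + 19*k^2 - 12*k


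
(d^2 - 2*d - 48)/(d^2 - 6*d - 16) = (d + 6)/(d + 2)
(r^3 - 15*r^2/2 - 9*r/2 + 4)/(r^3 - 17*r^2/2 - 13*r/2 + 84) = (2*r^2 + r - 1)/(2*r^2 - r - 21)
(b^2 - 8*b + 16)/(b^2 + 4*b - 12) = (b^2 - 8*b + 16)/(b^2 + 4*b - 12)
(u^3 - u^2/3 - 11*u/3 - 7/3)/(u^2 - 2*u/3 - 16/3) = (-3*u^3 + u^2 + 11*u + 7)/(-3*u^2 + 2*u + 16)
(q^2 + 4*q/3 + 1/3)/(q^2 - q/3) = (3*q^2 + 4*q + 1)/(q*(3*q - 1))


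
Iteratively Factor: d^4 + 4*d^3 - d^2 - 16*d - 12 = (d + 1)*(d^3 + 3*d^2 - 4*d - 12) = (d + 1)*(d + 3)*(d^2 - 4) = (d + 1)*(d + 2)*(d + 3)*(d - 2)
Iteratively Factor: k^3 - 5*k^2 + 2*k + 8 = (k - 2)*(k^2 - 3*k - 4) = (k - 2)*(k + 1)*(k - 4)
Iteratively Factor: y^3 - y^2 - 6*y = (y + 2)*(y^2 - 3*y) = y*(y + 2)*(y - 3)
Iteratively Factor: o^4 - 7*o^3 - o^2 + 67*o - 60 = (o - 1)*(o^3 - 6*o^2 - 7*o + 60) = (o - 5)*(o - 1)*(o^2 - o - 12) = (o - 5)*(o - 4)*(o - 1)*(o + 3)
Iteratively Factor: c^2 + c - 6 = (c - 2)*(c + 3)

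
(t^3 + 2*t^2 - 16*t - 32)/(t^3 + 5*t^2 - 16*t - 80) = (t + 2)/(t + 5)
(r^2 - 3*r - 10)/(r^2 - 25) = (r + 2)/(r + 5)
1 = 1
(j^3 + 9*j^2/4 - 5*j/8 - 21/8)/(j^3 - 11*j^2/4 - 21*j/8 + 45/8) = (4*j^2 + 3*j - 7)/(4*j^2 - 17*j + 15)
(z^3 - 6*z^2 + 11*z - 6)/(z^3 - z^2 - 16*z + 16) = (z^2 - 5*z + 6)/(z^2 - 16)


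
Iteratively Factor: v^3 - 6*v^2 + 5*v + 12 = (v - 3)*(v^2 - 3*v - 4) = (v - 4)*(v - 3)*(v + 1)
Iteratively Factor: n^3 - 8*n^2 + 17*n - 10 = (n - 2)*(n^2 - 6*n + 5) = (n - 2)*(n - 1)*(n - 5)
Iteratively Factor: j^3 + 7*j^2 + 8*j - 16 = (j + 4)*(j^2 + 3*j - 4) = (j - 1)*(j + 4)*(j + 4)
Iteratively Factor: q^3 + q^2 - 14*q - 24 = (q + 3)*(q^2 - 2*q - 8) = (q - 4)*(q + 3)*(q + 2)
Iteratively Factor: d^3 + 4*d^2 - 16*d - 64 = (d + 4)*(d^2 - 16) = (d + 4)^2*(d - 4)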